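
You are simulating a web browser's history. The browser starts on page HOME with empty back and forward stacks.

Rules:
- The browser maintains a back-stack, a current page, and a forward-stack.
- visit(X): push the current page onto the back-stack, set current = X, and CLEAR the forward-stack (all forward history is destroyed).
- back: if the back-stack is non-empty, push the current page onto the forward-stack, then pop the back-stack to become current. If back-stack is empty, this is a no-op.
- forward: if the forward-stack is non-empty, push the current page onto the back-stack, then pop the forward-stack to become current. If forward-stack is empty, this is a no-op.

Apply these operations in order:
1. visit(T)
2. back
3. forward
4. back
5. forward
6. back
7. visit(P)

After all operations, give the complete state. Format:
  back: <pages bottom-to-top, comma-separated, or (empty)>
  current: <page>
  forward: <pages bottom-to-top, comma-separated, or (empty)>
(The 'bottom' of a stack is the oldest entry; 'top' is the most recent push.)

Answer: back: HOME
current: P
forward: (empty)

Derivation:
After 1 (visit(T)): cur=T back=1 fwd=0
After 2 (back): cur=HOME back=0 fwd=1
After 3 (forward): cur=T back=1 fwd=0
After 4 (back): cur=HOME back=0 fwd=1
After 5 (forward): cur=T back=1 fwd=0
After 6 (back): cur=HOME back=0 fwd=1
After 7 (visit(P)): cur=P back=1 fwd=0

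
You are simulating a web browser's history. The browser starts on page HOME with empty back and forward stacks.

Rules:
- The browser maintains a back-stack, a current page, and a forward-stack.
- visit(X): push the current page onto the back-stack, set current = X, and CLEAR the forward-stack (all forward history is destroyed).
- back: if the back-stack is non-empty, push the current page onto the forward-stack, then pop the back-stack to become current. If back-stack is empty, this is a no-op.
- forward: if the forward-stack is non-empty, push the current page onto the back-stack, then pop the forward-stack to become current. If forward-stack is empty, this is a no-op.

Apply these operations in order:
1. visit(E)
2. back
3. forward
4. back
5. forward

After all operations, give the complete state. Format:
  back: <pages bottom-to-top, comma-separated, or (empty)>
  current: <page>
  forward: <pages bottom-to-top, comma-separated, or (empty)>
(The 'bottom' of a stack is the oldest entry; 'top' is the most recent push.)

Answer: back: HOME
current: E
forward: (empty)

Derivation:
After 1 (visit(E)): cur=E back=1 fwd=0
After 2 (back): cur=HOME back=0 fwd=1
After 3 (forward): cur=E back=1 fwd=0
After 4 (back): cur=HOME back=0 fwd=1
After 5 (forward): cur=E back=1 fwd=0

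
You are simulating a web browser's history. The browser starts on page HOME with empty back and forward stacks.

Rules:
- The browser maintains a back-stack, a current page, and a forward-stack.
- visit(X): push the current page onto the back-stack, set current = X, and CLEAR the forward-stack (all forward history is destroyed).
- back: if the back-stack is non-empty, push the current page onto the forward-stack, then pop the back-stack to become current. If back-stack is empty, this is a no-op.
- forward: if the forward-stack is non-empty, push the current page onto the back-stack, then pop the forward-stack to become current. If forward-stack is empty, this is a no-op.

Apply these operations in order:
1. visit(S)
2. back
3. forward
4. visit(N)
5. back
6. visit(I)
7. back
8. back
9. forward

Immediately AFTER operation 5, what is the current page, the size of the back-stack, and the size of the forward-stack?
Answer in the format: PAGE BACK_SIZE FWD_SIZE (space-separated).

After 1 (visit(S)): cur=S back=1 fwd=0
After 2 (back): cur=HOME back=0 fwd=1
After 3 (forward): cur=S back=1 fwd=0
After 4 (visit(N)): cur=N back=2 fwd=0
After 5 (back): cur=S back=1 fwd=1

S 1 1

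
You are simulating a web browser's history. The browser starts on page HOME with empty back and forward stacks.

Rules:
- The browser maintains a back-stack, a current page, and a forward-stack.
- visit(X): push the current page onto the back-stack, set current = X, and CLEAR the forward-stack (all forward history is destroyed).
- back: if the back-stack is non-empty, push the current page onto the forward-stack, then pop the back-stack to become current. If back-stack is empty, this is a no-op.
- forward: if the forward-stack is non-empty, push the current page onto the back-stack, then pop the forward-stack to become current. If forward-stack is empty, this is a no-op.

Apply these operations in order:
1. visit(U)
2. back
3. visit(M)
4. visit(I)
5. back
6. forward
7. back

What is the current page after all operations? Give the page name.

After 1 (visit(U)): cur=U back=1 fwd=0
After 2 (back): cur=HOME back=0 fwd=1
After 3 (visit(M)): cur=M back=1 fwd=0
After 4 (visit(I)): cur=I back=2 fwd=0
After 5 (back): cur=M back=1 fwd=1
After 6 (forward): cur=I back=2 fwd=0
After 7 (back): cur=M back=1 fwd=1

Answer: M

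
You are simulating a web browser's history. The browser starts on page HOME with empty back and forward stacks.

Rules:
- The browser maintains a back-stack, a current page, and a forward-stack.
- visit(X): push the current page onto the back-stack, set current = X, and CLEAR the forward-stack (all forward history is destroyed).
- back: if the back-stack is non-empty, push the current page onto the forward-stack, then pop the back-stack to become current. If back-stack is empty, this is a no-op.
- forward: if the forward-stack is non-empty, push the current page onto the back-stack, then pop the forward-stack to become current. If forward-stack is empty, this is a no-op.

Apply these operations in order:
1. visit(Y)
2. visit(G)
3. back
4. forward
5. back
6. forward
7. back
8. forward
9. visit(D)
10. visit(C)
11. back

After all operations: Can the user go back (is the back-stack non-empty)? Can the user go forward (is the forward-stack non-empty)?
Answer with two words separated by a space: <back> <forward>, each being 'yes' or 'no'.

After 1 (visit(Y)): cur=Y back=1 fwd=0
After 2 (visit(G)): cur=G back=2 fwd=0
After 3 (back): cur=Y back=1 fwd=1
After 4 (forward): cur=G back=2 fwd=0
After 5 (back): cur=Y back=1 fwd=1
After 6 (forward): cur=G back=2 fwd=0
After 7 (back): cur=Y back=1 fwd=1
After 8 (forward): cur=G back=2 fwd=0
After 9 (visit(D)): cur=D back=3 fwd=0
After 10 (visit(C)): cur=C back=4 fwd=0
After 11 (back): cur=D back=3 fwd=1

Answer: yes yes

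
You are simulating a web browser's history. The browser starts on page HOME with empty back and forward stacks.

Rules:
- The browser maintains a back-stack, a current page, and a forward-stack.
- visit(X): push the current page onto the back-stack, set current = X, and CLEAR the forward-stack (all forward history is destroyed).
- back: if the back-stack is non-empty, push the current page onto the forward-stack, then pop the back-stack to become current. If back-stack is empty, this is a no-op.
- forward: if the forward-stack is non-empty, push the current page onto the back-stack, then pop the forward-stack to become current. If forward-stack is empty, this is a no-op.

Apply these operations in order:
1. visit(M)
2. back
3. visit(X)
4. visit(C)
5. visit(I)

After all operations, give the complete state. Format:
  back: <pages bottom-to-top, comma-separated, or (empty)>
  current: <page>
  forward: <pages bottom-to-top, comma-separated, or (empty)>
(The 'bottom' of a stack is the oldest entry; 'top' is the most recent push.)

After 1 (visit(M)): cur=M back=1 fwd=0
After 2 (back): cur=HOME back=0 fwd=1
After 3 (visit(X)): cur=X back=1 fwd=0
After 4 (visit(C)): cur=C back=2 fwd=0
After 5 (visit(I)): cur=I back=3 fwd=0

Answer: back: HOME,X,C
current: I
forward: (empty)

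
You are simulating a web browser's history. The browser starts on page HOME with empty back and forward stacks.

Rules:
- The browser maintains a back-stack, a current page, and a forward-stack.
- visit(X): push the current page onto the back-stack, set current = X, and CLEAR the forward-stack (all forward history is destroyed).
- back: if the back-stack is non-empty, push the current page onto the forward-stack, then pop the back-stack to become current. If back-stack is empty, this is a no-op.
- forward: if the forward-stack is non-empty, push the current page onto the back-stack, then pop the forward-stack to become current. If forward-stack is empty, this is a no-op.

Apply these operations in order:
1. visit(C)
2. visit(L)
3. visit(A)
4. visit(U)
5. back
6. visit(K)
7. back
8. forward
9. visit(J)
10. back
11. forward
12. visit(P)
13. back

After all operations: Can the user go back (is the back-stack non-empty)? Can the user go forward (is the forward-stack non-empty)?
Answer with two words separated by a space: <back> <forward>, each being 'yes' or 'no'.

Answer: yes yes

Derivation:
After 1 (visit(C)): cur=C back=1 fwd=0
After 2 (visit(L)): cur=L back=2 fwd=0
After 3 (visit(A)): cur=A back=3 fwd=0
After 4 (visit(U)): cur=U back=4 fwd=0
After 5 (back): cur=A back=3 fwd=1
After 6 (visit(K)): cur=K back=4 fwd=0
After 7 (back): cur=A back=3 fwd=1
After 8 (forward): cur=K back=4 fwd=0
After 9 (visit(J)): cur=J back=5 fwd=0
After 10 (back): cur=K back=4 fwd=1
After 11 (forward): cur=J back=5 fwd=0
After 12 (visit(P)): cur=P back=6 fwd=0
After 13 (back): cur=J back=5 fwd=1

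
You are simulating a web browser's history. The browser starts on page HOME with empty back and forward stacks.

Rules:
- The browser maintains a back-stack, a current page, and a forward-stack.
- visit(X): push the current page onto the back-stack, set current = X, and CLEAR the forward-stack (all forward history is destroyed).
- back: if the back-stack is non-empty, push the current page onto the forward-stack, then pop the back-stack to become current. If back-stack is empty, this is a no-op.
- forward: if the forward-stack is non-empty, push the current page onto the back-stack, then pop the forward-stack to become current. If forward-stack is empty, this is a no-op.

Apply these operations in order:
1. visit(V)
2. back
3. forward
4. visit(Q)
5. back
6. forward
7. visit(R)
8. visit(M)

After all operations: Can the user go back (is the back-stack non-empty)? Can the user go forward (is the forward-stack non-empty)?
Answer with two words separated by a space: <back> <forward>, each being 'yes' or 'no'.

After 1 (visit(V)): cur=V back=1 fwd=0
After 2 (back): cur=HOME back=0 fwd=1
After 3 (forward): cur=V back=1 fwd=0
After 4 (visit(Q)): cur=Q back=2 fwd=0
After 5 (back): cur=V back=1 fwd=1
After 6 (forward): cur=Q back=2 fwd=0
After 7 (visit(R)): cur=R back=3 fwd=0
After 8 (visit(M)): cur=M back=4 fwd=0

Answer: yes no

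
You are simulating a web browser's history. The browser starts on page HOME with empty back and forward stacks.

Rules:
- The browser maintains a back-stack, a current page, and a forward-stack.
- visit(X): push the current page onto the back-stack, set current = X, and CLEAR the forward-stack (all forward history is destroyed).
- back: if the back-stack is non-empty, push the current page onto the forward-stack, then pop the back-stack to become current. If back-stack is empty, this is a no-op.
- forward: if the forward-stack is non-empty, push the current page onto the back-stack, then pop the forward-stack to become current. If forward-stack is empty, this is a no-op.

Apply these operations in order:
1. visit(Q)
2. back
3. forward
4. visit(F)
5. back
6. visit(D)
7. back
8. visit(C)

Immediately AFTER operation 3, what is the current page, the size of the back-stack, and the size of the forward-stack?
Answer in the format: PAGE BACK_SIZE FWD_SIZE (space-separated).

After 1 (visit(Q)): cur=Q back=1 fwd=0
After 2 (back): cur=HOME back=0 fwd=1
After 3 (forward): cur=Q back=1 fwd=0

Q 1 0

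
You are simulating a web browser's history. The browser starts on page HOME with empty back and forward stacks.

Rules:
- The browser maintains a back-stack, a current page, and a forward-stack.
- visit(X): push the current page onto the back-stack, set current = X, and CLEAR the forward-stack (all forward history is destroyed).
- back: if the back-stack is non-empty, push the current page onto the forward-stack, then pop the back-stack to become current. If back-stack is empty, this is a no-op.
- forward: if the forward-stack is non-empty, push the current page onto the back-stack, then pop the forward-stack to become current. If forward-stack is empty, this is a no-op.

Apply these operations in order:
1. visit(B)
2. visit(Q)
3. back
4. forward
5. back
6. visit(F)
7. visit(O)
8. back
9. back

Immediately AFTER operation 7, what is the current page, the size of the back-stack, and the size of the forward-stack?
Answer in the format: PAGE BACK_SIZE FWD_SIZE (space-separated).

After 1 (visit(B)): cur=B back=1 fwd=0
After 2 (visit(Q)): cur=Q back=2 fwd=0
After 3 (back): cur=B back=1 fwd=1
After 4 (forward): cur=Q back=2 fwd=0
After 5 (back): cur=B back=1 fwd=1
After 6 (visit(F)): cur=F back=2 fwd=0
After 7 (visit(O)): cur=O back=3 fwd=0

O 3 0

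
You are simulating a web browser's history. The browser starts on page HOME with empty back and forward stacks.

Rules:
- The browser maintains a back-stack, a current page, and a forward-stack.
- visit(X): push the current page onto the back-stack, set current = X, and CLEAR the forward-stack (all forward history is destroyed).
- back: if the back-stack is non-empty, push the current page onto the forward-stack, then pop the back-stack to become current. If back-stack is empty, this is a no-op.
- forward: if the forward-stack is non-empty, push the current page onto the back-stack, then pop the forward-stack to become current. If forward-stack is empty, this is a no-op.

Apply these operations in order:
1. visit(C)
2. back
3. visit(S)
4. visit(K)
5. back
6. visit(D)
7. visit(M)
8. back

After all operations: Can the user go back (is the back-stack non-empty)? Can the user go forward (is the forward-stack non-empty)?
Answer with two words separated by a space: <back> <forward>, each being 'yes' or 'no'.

After 1 (visit(C)): cur=C back=1 fwd=0
After 2 (back): cur=HOME back=0 fwd=1
After 3 (visit(S)): cur=S back=1 fwd=0
After 4 (visit(K)): cur=K back=2 fwd=0
After 5 (back): cur=S back=1 fwd=1
After 6 (visit(D)): cur=D back=2 fwd=0
After 7 (visit(M)): cur=M back=3 fwd=0
After 8 (back): cur=D back=2 fwd=1

Answer: yes yes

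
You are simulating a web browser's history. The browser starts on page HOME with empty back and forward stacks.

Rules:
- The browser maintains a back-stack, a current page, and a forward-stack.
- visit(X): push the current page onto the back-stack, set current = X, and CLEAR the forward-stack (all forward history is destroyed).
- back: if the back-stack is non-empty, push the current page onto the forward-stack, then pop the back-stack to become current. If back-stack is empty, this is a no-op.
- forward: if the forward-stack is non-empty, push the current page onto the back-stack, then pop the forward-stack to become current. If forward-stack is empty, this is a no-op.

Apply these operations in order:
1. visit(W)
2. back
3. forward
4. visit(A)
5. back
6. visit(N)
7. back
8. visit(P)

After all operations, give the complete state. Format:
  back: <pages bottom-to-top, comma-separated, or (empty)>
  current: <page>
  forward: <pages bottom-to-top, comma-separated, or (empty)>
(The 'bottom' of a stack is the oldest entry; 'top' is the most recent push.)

Answer: back: HOME,W
current: P
forward: (empty)

Derivation:
After 1 (visit(W)): cur=W back=1 fwd=0
After 2 (back): cur=HOME back=0 fwd=1
After 3 (forward): cur=W back=1 fwd=0
After 4 (visit(A)): cur=A back=2 fwd=0
After 5 (back): cur=W back=1 fwd=1
After 6 (visit(N)): cur=N back=2 fwd=0
After 7 (back): cur=W back=1 fwd=1
After 8 (visit(P)): cur=P back=2 fwd=0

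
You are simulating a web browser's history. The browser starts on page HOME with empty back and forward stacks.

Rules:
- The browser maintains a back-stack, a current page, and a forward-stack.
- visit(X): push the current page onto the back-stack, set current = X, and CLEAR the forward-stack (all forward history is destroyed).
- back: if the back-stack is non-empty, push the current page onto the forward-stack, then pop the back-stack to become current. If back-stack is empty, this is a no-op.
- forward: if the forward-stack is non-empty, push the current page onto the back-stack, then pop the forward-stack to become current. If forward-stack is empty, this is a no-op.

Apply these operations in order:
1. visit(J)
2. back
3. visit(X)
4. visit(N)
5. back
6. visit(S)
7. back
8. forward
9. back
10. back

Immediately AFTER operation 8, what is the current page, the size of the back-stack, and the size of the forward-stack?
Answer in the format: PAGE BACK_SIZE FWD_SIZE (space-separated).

After 1 (visit(J)): cur=J back=1 fwd=0
After 2 (back): cur=HOME back=0 fwd=1
After 3 (visit(X)): cur=X back=1 fwd=0
After 4 (visit(N)): cur=N back=2 fwd=0
After 5 (back): cur=X back=1 fwd=1
After 6 (visit(S)): cur=S back=2 fwd=0
After 7 (back): cur=X back=1 fwd=1
After 8 (forward): cur=S back=2 fwd=0

S 2 0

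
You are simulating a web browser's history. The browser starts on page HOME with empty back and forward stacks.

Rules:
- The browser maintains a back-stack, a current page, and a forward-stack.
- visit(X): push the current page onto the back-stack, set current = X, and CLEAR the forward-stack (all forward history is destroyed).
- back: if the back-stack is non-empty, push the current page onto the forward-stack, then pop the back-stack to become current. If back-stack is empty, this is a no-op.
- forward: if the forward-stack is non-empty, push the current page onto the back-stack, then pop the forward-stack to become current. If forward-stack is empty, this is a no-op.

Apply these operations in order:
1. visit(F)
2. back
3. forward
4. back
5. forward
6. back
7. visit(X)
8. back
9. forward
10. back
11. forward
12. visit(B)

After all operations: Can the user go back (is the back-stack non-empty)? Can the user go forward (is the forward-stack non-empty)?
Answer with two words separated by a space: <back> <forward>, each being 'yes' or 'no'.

Answer: yes no

Derivation:
After 1 (visit(F)): cur=F back=1 fwd=0
After 2 (back): cur=HOME back=0 fwd=1
After 3 (forward): cur=F back=1 fwd=0
After 4 (back): cur=HOME back=0 fwd=1
After 5 (forward): cur=F back=1 fwd=0
After 6 (back): cur=HOME back=0 fwd=1
After 7 (visit(X)): cur=X back=1 fwd=0
After 8 (back): cur=HOME back=0 fwd=1
After 9 (forward): cur=X back=1 fwd=0
After 10 (back): cur=HOME back=0 fwd=1
After 11 (forward): cur=X back=1 fwd=0
After 12 (visit(B)): cur=B back=2 fwd=0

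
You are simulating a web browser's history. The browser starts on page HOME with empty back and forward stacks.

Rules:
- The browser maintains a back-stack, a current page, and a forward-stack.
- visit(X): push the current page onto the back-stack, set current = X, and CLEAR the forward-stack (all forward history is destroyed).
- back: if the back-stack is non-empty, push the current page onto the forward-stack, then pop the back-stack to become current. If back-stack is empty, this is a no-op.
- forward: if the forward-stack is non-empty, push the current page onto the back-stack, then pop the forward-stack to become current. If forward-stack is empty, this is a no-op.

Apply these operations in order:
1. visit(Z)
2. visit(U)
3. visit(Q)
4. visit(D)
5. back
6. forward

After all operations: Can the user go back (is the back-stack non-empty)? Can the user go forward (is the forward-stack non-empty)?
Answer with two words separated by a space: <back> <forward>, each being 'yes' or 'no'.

After 1 (visit(Z)): cur=Z back=1 fwd=0
After 2 (visit(U)): cur=U back=2 fwd=0
After 3 (visit(Q)): cur=Q back=3 fwd=0
After 4 (visit(D)): cur=D back=4 fwd=0
After 5 (back): cur=Q back=3 fwd=1
After 6 (forward): cur=D back=4 fwd=0

Answer: yes no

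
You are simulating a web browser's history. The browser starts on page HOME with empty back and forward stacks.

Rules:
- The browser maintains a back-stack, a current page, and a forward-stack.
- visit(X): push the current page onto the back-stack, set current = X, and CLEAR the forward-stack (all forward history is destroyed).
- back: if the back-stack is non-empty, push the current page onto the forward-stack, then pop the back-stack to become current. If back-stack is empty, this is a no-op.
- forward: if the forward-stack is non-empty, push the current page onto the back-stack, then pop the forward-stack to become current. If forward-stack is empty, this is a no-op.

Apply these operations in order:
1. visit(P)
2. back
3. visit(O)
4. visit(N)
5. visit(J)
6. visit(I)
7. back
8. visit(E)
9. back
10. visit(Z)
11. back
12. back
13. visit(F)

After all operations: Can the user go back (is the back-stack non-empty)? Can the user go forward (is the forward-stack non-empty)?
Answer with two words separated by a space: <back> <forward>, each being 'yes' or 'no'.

After 1 (visit(P)): cur=P back=1 fwd=0
After 2 (back): cur=HOME back=0 fwd=1
After 3 (visit(O)): cur=O back=1 fwd=0
After 4 (visit(N)): cur=N back=2 fwd=0
After 5 (visit(J)): cur=J back=3 fwd=0
After 6 (visit(I)): cur=I back=4 fwd=0
After 7 (back): cur=J back=3 fwd=1
After 8 (visit(E)): cur=E back=4 fwd=0
After 9 (back): cur=J back=3 fwd=1
After 10 (visit(Z)): cur=Z back=4 fwd=0
After 11 (back): cur=J back=3 fwd=1
After 12 (back): cur=N back=2 fwd=2
After 13 (visit(F)): cur=F back=3 fwd=0

Answer: yes no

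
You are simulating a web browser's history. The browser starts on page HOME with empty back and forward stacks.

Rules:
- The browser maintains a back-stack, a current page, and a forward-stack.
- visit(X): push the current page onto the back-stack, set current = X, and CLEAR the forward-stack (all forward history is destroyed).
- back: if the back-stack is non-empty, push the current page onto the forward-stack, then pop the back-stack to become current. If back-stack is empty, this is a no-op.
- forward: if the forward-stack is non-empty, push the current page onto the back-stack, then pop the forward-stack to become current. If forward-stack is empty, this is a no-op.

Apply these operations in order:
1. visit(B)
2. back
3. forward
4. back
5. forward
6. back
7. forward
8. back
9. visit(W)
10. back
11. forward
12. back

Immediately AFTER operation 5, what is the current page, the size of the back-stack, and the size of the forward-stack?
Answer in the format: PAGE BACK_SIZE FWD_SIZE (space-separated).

After 1 (visit(B)): cur=B back=1 fwd=0
After 2 (back): cur=HOME back=0 fwd=1
After 3 (forward): cur=B back=1 fwd=0
After 4 (back): cur=HOME back=0 fwd=1
After 5 (forward): cur=B back=1 fwd=0

B 1 0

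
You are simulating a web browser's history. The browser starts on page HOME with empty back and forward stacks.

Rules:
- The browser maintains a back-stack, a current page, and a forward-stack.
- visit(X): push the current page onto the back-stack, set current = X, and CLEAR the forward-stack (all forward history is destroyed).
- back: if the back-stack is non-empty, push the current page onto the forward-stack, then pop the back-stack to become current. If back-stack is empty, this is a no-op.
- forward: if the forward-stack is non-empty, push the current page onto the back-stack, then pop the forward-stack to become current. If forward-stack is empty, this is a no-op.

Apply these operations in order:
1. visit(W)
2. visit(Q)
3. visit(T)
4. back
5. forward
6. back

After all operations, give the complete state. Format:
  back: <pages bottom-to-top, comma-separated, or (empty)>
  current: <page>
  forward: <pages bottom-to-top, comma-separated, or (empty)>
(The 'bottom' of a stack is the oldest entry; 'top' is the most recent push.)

After 1 (visit(W)): cur=W back=1 fwd=0
After 2 (visit(Q)): cur=Q back=2 fwd=0
After 3 (visit(T)): cur=T back=3 fwd=0
After 4 (back): cur=Q back=2 fwd=1
After 5 (forward): cur=T back=3 fwd=0
After 6 (back): cur=Q back=2 fwd=1

Answer: back: HOME,W
current: Q
forward: T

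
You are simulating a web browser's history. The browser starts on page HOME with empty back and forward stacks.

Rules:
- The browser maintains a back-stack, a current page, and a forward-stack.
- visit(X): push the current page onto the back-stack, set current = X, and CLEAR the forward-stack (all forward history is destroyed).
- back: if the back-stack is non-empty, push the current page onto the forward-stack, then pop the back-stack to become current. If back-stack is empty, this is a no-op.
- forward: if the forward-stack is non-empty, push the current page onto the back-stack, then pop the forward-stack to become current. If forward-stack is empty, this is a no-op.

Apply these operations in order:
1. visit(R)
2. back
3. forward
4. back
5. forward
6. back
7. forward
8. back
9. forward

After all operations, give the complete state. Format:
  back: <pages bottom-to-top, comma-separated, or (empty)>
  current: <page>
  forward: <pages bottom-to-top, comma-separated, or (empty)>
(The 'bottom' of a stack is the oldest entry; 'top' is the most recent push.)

Answer: back: HOME
current: R
forward: (empty)

Derivation:
After 1 (visit(R)): cur=R back=1 fwd=0
After 2 (back): cur=HOME back=0 fwd=1
After 3 (forward): cur=R back=1 fwd=0
After 4 (back): cur=HOME back=0 fwd=1
After 5 (forward): cur=R back=1 fwd=0
After 6 (back): cur=HOME back=0 fwd=1
After 7 (forward): cur=R back=1 fwd=0
After 8 (back): cur=HOME back=0 fwd=1
After 9 (forward): cur=R back=1 fwd=0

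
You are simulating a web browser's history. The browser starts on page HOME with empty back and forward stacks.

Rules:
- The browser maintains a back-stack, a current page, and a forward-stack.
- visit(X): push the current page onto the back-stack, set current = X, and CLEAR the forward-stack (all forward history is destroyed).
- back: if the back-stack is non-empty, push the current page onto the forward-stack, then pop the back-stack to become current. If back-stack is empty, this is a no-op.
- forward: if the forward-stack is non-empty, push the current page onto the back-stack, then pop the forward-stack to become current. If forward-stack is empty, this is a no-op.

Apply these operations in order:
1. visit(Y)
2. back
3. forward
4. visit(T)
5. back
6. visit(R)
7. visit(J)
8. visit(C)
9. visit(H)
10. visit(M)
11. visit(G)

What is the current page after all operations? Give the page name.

After 1 (visit(Y)): cur=Y back=1 fwd=0
After 2 (back): cur=HOME back=0 fwd=1
After 3 (forward): cur=Y back=1 fwd=0
After 4 (visit(T)): cur=T back=2 fwd=0
After 5 (back): cur=Y back=1 fwd=1
After 6 (visit(R)): cur=R back=2 fwd=0
After 7 (visit(J)): cur=J back=3 fwd=0
After 8 (visit(C)): cur=C back=4 fwd=0
After 9 (visit(H)): cur=H back=5 fwd=0
After 10 (visit(M)): cur=M back=6 fwd=0
After 11 (visit(G)): cur=G back=7 fwd=0

Answer: G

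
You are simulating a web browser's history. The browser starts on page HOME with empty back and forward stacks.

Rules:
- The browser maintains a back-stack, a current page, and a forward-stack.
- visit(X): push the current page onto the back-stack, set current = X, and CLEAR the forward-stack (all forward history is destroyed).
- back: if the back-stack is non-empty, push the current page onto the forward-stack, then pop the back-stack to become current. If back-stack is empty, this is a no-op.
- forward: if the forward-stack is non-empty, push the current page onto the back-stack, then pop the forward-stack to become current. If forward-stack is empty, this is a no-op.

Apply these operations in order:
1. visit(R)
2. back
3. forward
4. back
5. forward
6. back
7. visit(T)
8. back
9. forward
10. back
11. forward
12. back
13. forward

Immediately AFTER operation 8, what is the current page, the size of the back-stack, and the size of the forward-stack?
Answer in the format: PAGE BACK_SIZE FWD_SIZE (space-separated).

After 1 (visit(R)): cur=R back=1 fwd=0
After 2 (back): cur=HOME back=0 fwd=1
After 3 (forward): cur=R back=1 fwd=0
After 4 (back): cur=HOME back=0 fwd=1
After 5 (forward): cur=R back=1 fwd=0
After 6 (back): cur=HOME back=0 fwd=1
After 7 (visit(T)): cur=T back=1 fwd=0
After 8 (back): cur=HOME back=0 fwd=1

HOME 0 1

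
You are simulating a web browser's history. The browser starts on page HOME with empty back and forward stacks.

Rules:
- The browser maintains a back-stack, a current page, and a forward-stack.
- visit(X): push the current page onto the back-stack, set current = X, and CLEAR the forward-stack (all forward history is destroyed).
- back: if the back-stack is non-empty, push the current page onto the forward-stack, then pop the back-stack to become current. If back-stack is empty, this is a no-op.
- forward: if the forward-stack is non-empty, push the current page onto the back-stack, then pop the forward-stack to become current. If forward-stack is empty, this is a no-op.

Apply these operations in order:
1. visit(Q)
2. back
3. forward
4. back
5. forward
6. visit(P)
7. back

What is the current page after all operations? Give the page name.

After 1 (visit(Q)): cur=Q back=1 fwd=0
After 2 (back): cur=HOME back=0 fwd=1
After 3 (forward): cur=Q back=1 fwd=0
After 4 (back): cur=HOME back=0 fwd=1
After 5 (forward): cur=Q back=1 fwd=0
After 6 (visit(P)): cur=P back=2 fwd=0
After 7 (back): cur=Q back=1 fwd=1

Answer: Q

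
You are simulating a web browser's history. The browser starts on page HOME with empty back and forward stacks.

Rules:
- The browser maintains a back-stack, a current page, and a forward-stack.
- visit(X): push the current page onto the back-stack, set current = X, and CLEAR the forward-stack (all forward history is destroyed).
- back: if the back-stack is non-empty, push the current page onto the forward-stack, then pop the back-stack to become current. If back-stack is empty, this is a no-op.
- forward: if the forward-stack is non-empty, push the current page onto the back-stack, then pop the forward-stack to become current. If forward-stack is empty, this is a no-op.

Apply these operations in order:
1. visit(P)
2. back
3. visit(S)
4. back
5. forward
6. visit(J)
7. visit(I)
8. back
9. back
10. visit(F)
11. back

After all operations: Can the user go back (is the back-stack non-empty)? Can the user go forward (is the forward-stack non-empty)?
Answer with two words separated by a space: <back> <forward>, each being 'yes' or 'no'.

After 1 (visit(P)): cur=P back=1 fwd=0
After 2 (back): cur=HOME back=0 fwd=1
After 3 (visit(S)): cur=S back=1 fwd=0
After 4 (back): cur=HOME back=0 fwd=1
After 5 (forward): cur=S back=1 fwd=0
After 6 (visit(J)): cur=J back=2 fwd=0
After 7 (visit(I)): cur=I back=3 fwd=0
After 8 (back): cur=J back=2 fwd=1
After 9 (back): cur=S back=1 fwd=2
After 10 (visit(F)): cur=F back=2 fwd=0
After 11 (back): cur=S back=1 fwd=1

Answer: yes yes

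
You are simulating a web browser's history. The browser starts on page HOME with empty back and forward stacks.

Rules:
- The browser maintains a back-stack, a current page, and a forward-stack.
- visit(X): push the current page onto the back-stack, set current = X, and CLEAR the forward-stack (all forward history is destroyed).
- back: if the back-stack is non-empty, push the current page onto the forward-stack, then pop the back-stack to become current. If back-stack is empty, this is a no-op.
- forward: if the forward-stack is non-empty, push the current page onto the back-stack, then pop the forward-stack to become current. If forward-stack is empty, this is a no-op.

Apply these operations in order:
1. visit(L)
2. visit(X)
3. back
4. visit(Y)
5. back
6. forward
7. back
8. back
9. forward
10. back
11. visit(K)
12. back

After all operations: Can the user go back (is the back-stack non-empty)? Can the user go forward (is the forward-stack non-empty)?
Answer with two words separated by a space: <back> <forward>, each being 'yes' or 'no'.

Answer: no yes

Derivation:
After 1 (visit(L)): cur=L back=1 fwd=0
After 2 (visit(X)): cur=X back=2 fwd=0
After 3 (back): cur=L back=1 fwd=1
After 4 (visit(Y)): cur=Y back=2 fwd=0
After 5 (back): cur=L back=1 fwd=1
After 6 (forward): cur=Y back=2 fwd=0
After 7 (back): cur=L back=1 fwd=1
After 8 (back): cur=HOME back=0 fwd=2
After 9 (forward): cur=L back=1 fwd=1
After 10 (back): cur=HOME back=0 fwd=2
After 11 (visit(K)): cur=K back=1 fwd=0
After 12 (back): cur=HOME back=0 fwd=1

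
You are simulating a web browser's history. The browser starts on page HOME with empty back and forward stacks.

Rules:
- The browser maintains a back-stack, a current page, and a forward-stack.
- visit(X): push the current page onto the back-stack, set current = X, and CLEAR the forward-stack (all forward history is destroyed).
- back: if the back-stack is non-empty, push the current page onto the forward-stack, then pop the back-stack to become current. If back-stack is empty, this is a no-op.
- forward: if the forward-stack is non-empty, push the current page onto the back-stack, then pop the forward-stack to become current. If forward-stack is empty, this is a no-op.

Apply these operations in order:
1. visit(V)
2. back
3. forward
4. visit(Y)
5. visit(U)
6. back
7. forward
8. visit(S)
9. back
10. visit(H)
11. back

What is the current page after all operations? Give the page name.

Answer: U

Derivation:
After 1 (visit(V)): cur=V back=1 fwd=0
After 2 (back): cur=HOME back=0 fwd=1
After 3 (forward): cur=V back=1 fwd=0
After 4 (visit(Y)): cur=Y back=2 fwd=0
After 5 (visit(U)): cur=U back=3 fwd=0
After 6 (back): cur=Y back=2 fwd=1
After 7 (forward): cur=U back=3 fwd=0
After 8 (visit(S)): cur=S back=4 fwd=0
After 9 (back): cur=U back=3 fwd=1
After 10 (visit(H)): cur=H back=4 fwd=0
After 11 (back): cur=U back=3 fwd=1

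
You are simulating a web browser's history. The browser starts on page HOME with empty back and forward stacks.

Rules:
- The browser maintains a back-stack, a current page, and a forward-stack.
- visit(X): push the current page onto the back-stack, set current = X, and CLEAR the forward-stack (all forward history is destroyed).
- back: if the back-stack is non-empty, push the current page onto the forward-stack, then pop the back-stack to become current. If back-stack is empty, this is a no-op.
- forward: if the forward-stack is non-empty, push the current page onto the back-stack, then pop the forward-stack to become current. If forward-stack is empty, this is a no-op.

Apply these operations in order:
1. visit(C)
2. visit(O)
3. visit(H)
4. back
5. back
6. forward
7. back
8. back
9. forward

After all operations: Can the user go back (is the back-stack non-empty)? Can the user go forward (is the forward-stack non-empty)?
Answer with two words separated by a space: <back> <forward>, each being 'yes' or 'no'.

After 1 (visit(C)): cur=C back=1 fwd=0
After 2 (visit(O)): cur=O back=2 fwd=0
After 3 (visit(H)): cur=H back=3 fwd=0
After 4 (back): cur=O back=2 fwd=1
After 5 (back): cur=C back=1 fwd=2
After 6 (forward): cur=O back=2 fwd=1
After 7 (back): cur=C back=1 fwd=2
After 8 (back): cur=HOME back=0 fwd=3
After 9 (forward): cur=C back=1 fwd=2

Answer: yes yes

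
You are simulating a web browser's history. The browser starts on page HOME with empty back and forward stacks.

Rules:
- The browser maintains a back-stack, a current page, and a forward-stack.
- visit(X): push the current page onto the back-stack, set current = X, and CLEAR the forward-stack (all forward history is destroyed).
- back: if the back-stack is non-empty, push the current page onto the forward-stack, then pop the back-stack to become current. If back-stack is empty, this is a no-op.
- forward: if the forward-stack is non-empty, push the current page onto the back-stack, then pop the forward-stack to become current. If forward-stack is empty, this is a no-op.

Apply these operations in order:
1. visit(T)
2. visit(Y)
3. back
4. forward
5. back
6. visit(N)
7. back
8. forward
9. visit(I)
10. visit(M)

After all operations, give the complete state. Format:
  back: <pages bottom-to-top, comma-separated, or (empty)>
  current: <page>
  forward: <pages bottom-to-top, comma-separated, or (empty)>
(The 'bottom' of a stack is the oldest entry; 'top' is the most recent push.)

After 1 (visit(T)): cur=T back=1 fwd=0
After 2 (visit(Y)): cur=Y back=2 fwd=0
After 3 (back): cur=T back=1 fwd=1
After 4 (forward): cur=Y back=2 fwd=0
After 5 (back): cur=T back=1 fwd=1
After 6 (visit(N)): cur=N back=2 fwd=0
After 7 (back): cur=T back=1 fwd=1
After 8 (forward): cur=N back=2 fwd=0
After 9 (visit(I)): cur=I back=3 fwd=0
After 10 (visit(M)): cur=M back=4 fwd=0

Answer: back: HOME,T,N,I
current: M
forward: (empty)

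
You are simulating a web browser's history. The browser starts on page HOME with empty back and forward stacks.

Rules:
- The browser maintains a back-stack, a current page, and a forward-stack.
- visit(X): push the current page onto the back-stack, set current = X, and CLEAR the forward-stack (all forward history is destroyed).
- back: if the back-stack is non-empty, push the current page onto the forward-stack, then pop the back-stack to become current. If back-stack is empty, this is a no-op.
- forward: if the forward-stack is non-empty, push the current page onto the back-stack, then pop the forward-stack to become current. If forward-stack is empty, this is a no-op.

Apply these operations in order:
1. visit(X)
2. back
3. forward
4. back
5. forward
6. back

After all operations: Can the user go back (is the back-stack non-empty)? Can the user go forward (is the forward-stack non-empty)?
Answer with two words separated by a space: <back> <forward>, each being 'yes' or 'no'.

Answer: no yes

Derivation:
After 1 (visit(X)): cur=X back=1 fwd=0
After 2 (back): cur=HOME back=0 fwd=1
After 3 (forward): cur=X back=1 fwd=0
After 4 (back): cur=HOME back=0 fwd=1
After 5 (forward): cur=X back=1 fwd=0
After 6 (back): cur=HOME back=0 fwd=1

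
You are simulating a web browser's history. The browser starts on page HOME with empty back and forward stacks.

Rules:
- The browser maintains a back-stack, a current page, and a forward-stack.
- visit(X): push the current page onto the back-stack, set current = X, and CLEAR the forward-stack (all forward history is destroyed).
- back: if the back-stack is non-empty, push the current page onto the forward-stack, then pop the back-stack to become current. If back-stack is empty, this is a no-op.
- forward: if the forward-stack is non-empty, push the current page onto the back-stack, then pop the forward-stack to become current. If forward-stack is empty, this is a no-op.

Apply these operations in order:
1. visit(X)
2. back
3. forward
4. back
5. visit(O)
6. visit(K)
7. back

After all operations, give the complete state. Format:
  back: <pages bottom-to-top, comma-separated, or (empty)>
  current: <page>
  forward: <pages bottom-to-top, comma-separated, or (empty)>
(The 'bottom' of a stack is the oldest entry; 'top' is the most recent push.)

Answer: back: HOME
current: O
forward: K

Derivation:
After 1 (visit(X)): cur=X back=1 fwd=0
After 2 (back): cur=HOME back=0 fwd=1
After 3 (forward): cur=X back=1 fwd=0
After 4 (back): cur=HOME back=0 fwd=1
After 5 (visit(O)): cur=O back=1 fwd=0
After 6 (visit(K)): cur=K back=2 fwd=0
After 7 (back): cur=O back=1 fwd=1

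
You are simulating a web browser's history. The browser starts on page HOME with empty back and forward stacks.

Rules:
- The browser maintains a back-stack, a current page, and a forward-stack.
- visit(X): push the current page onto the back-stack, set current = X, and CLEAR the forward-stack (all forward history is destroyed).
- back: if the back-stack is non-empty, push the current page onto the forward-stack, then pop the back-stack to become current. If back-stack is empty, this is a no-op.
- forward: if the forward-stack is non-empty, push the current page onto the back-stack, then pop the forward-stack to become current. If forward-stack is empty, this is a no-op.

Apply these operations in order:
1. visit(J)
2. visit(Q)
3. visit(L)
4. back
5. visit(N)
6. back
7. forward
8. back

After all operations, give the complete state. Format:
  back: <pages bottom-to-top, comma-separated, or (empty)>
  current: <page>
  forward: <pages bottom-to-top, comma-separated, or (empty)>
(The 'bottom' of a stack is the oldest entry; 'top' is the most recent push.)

Answer: back: HOME,J
current: Q
forward: N

Derivation:
After 1 (visit(J)): cur=J back=1 fwd=0
After 2 (visit(Q)): cur=Q back=2 fwd=0
After 3 (visit(L)): cur=L back=3 fwd=0
After 4 (back): cur=Q back=2 fwd=1
After 5 (visit(N)): cur=N back=3 fwd=0
After 6 (back): cur=Q back=2 fwd=1
After 7 (forward): cur=N back=3 fwd=0
After 8 (back): cur=Q back=2 fwd=1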